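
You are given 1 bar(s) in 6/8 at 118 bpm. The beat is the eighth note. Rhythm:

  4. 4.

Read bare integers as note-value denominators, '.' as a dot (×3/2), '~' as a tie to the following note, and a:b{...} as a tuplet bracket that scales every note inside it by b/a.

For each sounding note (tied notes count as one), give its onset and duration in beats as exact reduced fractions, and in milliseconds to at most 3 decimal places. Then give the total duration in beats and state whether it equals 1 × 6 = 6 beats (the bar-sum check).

1) 0.0ms=0b +1525.424ms=3b
2) 1525.424ms=3b +1525.424ms=3b
Σ=6b of 6 (118bpm 6/8) — PASS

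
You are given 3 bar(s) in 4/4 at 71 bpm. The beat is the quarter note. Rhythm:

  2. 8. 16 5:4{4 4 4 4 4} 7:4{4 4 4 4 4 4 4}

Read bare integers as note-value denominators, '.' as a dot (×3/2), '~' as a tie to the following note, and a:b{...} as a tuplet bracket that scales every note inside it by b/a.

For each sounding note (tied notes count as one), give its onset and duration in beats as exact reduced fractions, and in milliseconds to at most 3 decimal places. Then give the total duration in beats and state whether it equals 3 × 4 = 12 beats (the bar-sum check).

1) 0.0ms=0b +2535.211ms=3b
2) 2535.211ms=3b +633.803ms=3/4b
3) 3169.014ms=15/4b +211.268ms=1/4b
4) 3380.282ms=4b +676.056ms=4/5b
5) 4056.338ms=24/5b +676.056ms=4/5b
6) 4732.394ms=28/5b +676.056ms=4/5b
7) 5408.451ms=32/5b +676.056ms=4/5b
8) 6084.507ms=36/5b +676.056ms=4/5b
9) 6760.563ms=8b +482.897ms=4/7b
10) 7243.461ms=60/7b +482.897ms=4/7b
11) 7726.358ms=64/7b +482.897ms=4/7b
12) 8209.256ms=68/7b +482.897ms=4/7b
13) 8692.153ms=72/7b +482.897ms=4/7b
14) 9175.05ms=76/7b +482.897ms=4/7b
15) 9657.948ms=80/7b +482.897ms=4/7b
Σ=12b of 12 (71bpm 4/4) — PASS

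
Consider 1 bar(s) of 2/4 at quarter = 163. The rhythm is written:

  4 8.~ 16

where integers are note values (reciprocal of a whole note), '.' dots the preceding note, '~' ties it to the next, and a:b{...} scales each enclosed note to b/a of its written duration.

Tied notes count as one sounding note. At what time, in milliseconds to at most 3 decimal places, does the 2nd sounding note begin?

1. 0.0ms @ 0 + 368.098ms (1)
2. 368.098ms @ 1 + 368.098ms (1)

note 2 onset = 1b = 368.098ms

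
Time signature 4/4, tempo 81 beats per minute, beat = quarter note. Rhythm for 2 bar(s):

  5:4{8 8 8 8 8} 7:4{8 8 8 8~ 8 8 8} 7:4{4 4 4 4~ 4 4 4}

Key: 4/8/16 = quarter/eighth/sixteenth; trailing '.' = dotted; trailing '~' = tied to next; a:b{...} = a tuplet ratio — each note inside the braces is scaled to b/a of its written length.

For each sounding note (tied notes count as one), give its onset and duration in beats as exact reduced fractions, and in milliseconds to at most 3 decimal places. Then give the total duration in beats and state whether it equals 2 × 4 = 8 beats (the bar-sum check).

1) 0.0ms=0b +296.296ms=2/5b
2) 296.296ms=2/5b +296.296ms=2/5b
3) 592.593ms=4/5b +296.296ms=2/5b
4) 888.889ms=6/5b +296.296ms=2/5b
5) 1185.185ms=8/5b +296.296ms=2/5b
6) 1481.481ms=2b +211.64ms=2/7b
7) 1693.122ms=16/7b +211.64ms=2/7b
8) 1904.762ms=18/7b +211.64ms=2/7b
9) 2116.402ms=20/7b +423.28ms=4/7b
10) 2539.683ms=24/7b +211.64ms=2/7b
11) 2751.323ms=26/7b +211.64ms=2/7b
12) 2962.963ms=4b +423.28ms=4/7b
13) 3386.243ms=32/7b +423.28ms=4/7b
14) 3809.524ms=36/7b +423.28ms=4/7b
15) 4232.804ms=40/7b +846.561ms=8/7b
16) 5079.365ms=48/7b +423.28ms=4/7b
17) 5502.646ms=52/7b +423.28ms=4/7b
Σ=8b of 8 (81bpm 4/4) — PASS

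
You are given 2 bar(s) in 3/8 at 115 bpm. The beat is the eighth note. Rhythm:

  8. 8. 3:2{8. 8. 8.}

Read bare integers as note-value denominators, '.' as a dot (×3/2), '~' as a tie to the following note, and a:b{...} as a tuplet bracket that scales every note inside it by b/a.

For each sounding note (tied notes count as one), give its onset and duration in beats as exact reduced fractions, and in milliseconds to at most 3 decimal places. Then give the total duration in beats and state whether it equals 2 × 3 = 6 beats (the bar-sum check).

1) 0.0ms=0b +782.609ms=3/2b
2) 782.609ms=3/2b +782.609ms=3/2b
3) 1565.217ms=3b +521.739ms=1b
4) 2086.957ms=4b +521.739ms=1b
5) 2608.696ms=5b +521.739ms=1b
Σ=6b of 6 (115bpm 3/8) — PASS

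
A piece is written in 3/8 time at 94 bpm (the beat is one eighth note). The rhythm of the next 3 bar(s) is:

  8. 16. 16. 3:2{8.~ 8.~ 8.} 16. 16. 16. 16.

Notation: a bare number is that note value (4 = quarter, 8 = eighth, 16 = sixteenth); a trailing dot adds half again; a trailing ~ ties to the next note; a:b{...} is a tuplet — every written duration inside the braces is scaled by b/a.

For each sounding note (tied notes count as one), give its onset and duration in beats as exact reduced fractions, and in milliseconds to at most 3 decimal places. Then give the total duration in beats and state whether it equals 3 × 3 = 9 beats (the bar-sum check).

1) 0.0ms=0b +957.447ms=3/2b
2) 957.447ms=3/2b +478.723ms=3/4b
3) 1436.17ms=9/4b +478.723ms=3/4b
4) 1914.894ms=3b +1914.894ms=3b
5) 3829.787ms=6b +478.723ms=3/4b
6) 4308.511ms=27/4b +478.723ms=3/4b
7) 4787.234ms=15/2b +478.723ms=3/4b
8) 5265.957ms=33/4b +478.723ms=3/4b
Σ=9b of 9 (94bpm 3/8) — PASS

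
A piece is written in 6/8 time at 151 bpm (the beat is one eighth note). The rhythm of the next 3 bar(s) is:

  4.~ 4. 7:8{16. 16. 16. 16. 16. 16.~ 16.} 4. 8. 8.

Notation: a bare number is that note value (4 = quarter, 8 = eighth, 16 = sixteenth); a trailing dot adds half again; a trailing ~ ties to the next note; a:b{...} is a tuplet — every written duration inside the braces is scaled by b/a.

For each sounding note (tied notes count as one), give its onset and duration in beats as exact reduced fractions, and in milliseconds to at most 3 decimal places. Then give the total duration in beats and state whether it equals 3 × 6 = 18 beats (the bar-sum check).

1) 0.0ms=0b +2384.106ms=6b
2) 2384.106ms=6b +340.587ms=6/7b
3) 2724.693ms=48/7b +340.587ms=6/7b
4) 3065.279ms=54/7b +340.587ms=6/7b
5) 3405.866ms=60/7b +340.587ms=6/7b
6) 3746.452ms=66/7b +340.587ms=6/7b
7) 4087.039ms=72/7b +681.173ms=12/7b
8) 4768.212ms=12b +1192.053ms=3b
9) 5960.265ms=15b +596.026ms=3/2b
10) 6556.291ms=33/2b +596.026ms=3/2b
Σ=18b of 18 (151bpm 6/8) — PASS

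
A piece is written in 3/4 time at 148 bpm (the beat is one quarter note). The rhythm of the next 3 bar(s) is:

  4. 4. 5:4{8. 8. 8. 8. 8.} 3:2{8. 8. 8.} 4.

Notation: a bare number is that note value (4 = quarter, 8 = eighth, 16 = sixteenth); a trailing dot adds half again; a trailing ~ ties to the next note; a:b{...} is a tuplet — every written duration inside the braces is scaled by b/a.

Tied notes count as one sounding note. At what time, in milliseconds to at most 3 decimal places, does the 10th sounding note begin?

1. 0.0ms @ 0 + 608.108ms (3/2)
2. 608.108ms @ 3/2 + 608.108ms (3/2)
3. 1216.216ms @ 3 + 243.243ms (3/5)
4. 1459.459ms @ 18/5 + 243.243ms (3/5)
5. 1702.703ms @ 21/5 + 243.243ms (3/5)
6. 1945.946ms @ 24/5 + 243.243ms (3/5)
7. 2189.189ms @ 27/5 + 243.243ms (3/5)
8. 2432.432ms @ 6 + 202.703ms (1/2)
9. 2635.135ms @ 13/2 + 202.703ms (1/2)
10. 2837.838ms @ 7 + 202.703ms (1/2)
11. 3040.541ms @ 15/2 + 608.108ms (3/2)

note 10 onset = 7b = 2837.838ms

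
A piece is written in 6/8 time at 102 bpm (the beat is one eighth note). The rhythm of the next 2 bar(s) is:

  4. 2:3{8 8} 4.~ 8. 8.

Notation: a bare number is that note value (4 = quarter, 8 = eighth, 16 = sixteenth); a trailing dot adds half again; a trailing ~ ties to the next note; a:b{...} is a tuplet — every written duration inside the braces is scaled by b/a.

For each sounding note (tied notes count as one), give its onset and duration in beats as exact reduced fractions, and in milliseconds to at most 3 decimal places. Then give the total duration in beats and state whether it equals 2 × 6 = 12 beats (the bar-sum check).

1) 0.0ms=0b +1764.706ms=3b
2) 1764.706ms=3b +882.353ms=3/2b
3) 2647.059ms=9/2b +882.353ms=3/2b
4) 3529.412ms=6b +2647.059ms=9/2b
5) 6176.471ms=21/2b +882.353ms=3/2b
Σ=12b of 12 (102bpm 6/8) — PASS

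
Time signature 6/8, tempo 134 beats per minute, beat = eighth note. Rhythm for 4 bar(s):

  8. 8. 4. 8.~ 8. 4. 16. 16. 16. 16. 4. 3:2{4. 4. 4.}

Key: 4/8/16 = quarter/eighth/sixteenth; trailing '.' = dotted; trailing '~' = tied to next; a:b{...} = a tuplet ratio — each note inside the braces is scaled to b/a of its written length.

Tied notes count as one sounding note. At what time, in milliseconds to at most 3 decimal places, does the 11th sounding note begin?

note 11 onset = 18b = 8059.701ms

1. 0.0ms @ 0 + 671.642ms (3/2)
2. 671.642ms @ 3/2 + 671.642ms (3/2)
3. 1343.284ms @ 3 + 1343.284ms (3)
4. 2686.567ms @ 6 + 1343.284ms (3)
5. 4029.851ms @ 9 + 1343.284ms (3)
6. 5373.134ms @ 12 + 335.821ms (3/4)
7. 5708.955ms @ 51/4 + 335.821ms (3/4)
8. 6044.776ms @ 27/2 + 335.821ms (3/4)
9. 6380.597ms @ 57/4 + 335.821ms (3/4)
10. 6716.418ms @ 15 + 1343.284ms (3)
11. 8059.701ms @ 18 + 895.522ms (2)
12. 8955.224ms @ 20 + 895.522ms (2)
13. 9850.746ms @ 22 + 895.522ms (2)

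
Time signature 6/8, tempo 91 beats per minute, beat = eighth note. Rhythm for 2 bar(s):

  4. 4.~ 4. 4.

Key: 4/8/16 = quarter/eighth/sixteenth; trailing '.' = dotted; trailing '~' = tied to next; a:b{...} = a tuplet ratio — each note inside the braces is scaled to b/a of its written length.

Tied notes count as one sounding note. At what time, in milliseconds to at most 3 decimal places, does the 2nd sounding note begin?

1. 0.0ms @ 0 + 1978.022ms (3)
2. 1978.022ms @ 3 + 3956.044ms (6)
3. 5934.066ms @ 9 + 1978.022ms (3)

note 2 onset = 3b = 1978.022ms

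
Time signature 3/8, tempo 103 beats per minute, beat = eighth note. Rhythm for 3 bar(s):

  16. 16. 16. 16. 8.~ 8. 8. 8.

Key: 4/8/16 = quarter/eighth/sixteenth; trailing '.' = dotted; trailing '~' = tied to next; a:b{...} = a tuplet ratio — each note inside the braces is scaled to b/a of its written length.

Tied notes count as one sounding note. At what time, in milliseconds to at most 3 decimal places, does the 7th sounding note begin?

1. 0.0ms @ 0 + 436.893ms (3/4)
2. 436.893ms @ 3/4 + 436.893ms (3/4)
3. 873.786ms @ 3/2 + 436.893ms (3/4)
4. 1310.68ms @ 9/4 + 436.893ms (3/4)
5. 1747.573ms @ 3 + 1747.573ms (3)
6. 3495.146ms @ 6 + 873.786ms (3/2)
7. 4368.932ms @ 15/2 + 873.786ms (3/2)

note 7 onset = 15/2b = 4368.932ms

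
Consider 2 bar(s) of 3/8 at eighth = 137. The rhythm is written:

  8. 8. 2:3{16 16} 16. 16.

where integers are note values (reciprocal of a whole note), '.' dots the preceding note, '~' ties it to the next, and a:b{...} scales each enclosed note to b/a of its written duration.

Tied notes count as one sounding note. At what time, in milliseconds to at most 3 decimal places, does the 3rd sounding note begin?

note 3 onset = 3b = 1313.869ms

1. 0.0ms @ 0 + 656.934ms (3/2)
2. 656.934ms @ 3/2 + 656.934ms (3/2)
3. 1313.869ms @ 3 + 328.467ms (3/4)
4. 1642.336ms @ 15/4 + 328.467ms (3/4)
5. 1970.803ms @ 9/2 + 328.467ms (3/4)
6. 2299.27ms @ 21/4 + 328.467ms (3/4)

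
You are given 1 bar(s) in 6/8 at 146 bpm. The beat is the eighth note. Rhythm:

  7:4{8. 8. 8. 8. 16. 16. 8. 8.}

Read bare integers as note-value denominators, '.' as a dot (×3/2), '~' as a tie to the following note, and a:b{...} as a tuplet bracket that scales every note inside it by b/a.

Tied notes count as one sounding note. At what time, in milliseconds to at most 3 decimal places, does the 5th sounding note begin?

note 5 onset = 24/7b = 1409.002ms

1. 0.0ms @ 0 + 352.25ms (6/7)
2. 352.25ms @ 6/7 + 352.25ms (6/7)
3. 704.501ms @ 12/7 + 352.25ms (6/7)
4. 1056.751ms @ 18/7 + 352.25ms (6/7)
5. 1409.002ms @ 24/7 + 176.125ms (3/7)
6. 1585.127ms @ 27/7 + 176.125ms (3/7)
7. 1761.252ms @ 30/7 + 352.25ms (6/7)
8. 2113.503ms @ 36/7 + 352.25ms (6/7)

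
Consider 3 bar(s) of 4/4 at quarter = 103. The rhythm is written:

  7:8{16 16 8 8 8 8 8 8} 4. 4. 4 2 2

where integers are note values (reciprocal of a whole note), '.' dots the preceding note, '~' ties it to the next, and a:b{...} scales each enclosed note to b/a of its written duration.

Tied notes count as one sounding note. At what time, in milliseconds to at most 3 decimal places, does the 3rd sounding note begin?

1. 0.0ms @ 0 + 166.436ms (2/7)
2. 166.436ms @ 2/7 + 166.436ms (2/7)
3. 332.871ms @ 4/7 + 332.871ms (4/7)
4. 665.742ms @ 8/7 + 332.871ms (4/7)
5. 998.613ms @ 12/7 + 332.871ms (4/7)
6. 1331.484ms @ 16/7 + 332.871ms (4/7)
7. 1664.355ms @ 20/7 + 332.871ms (4/7)
8. 1997.226ms @ 24/7 + 332.871ms (4/7)
9. 2330.097ms @ 4 + 873.786ms (3/2)
10. 3203.883ms @ 11/2 + 873.786ms (3/2)
11. 4077.67ms @ 7 + 582.524ms (1)
12. 4660.194ms @ 8 + 1165.049ms (2)
13. 5825.243ms @ 10 + 1165.049ms (2)

note 3 onset = 4/7b = 332.871ms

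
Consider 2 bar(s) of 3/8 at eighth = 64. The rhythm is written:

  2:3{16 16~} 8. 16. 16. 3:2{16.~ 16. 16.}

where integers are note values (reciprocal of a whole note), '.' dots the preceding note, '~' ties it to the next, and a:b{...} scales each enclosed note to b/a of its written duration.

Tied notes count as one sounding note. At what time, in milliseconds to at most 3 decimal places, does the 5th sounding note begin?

1. 0.0ms @ 0 + 703.125ms (3/4)
2. 703.125ms @ 3/4 + 2109.375ms (9/4)
3. 2812.5ms @ 3 + 703.125ms (3/4)
4. 3515.625ms @ 15/4 + 703.125ms (3/4)
5. 4218.75ms @ 9/2 + 937.5ms (1)
6. 5156.25ms @ 11/2 + 468.75ms (1/2)

note 5 onset = 9/2b = 4218.75ms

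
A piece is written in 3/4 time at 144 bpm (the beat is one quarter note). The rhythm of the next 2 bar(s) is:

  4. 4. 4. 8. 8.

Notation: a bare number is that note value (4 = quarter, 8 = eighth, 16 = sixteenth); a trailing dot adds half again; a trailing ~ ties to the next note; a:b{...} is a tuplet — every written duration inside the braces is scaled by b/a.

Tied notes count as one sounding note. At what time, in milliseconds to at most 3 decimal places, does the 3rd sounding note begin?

1. 0.0ms @ 0 + 625.0ms (3/2)
2. 625.0ms @ 3/2 + 625.0ms (3/2)
3. 1250.0ms @ 3 + 625.0ms (3/2)
4. 1875.0ms @ 9/2 + 312.5ms (3/4)
5. 2187.5ms @ 21/4 + 312.5ms (3/4)

note 3 onset = 3b = 1250.0ms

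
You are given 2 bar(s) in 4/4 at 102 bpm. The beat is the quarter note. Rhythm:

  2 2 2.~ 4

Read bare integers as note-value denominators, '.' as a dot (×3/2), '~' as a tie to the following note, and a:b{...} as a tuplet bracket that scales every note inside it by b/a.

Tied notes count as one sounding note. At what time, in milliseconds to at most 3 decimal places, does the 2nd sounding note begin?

note 2 onset = 2b = 1176.471ms

1. 0.0ms @ 0 + 1176.471ms (2)
2. 1176.471ms @ 2 + 1176.471ms (2)
3. 2352.941ms @ 4 + 2352.941ms (4)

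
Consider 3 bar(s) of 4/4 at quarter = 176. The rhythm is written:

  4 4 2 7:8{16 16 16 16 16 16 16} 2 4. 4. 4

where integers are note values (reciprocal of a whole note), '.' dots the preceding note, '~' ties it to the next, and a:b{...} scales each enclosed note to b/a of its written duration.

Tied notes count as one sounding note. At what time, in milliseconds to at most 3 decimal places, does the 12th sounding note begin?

note 12 onset = 8b = 2727.273ms

1. 0.0ms @ 0 + 340.909ms (1)
2. 340.909ms @ 1 + 340.909ms (1)
3. 681.818ms @ 2 + 681.818ms (2)
4. 1363.636ms @ 4 + 97.403ms (2/7)
5. 1461.039ms @ 30/7 + 97.403ms (2/7)
6. 1558.442ms @ 32/7 + 97.403ms (2/7)
7. 1655.844ms @ 34/7 + 97.403ms (2/7)
8. 1753.247ms @ 36/7 + 97.403ms (2/7)
9. 1850.649ms @ 38/7 + 97.403ms (2/7)
10. 1948.052ms @ 40/7 + 97.403ms (2/7)
11. 2045.455ms @ 6 + 681.818ms (2)
12. 2727.273ms @ 8 + 511.364ms (3/2)
13. 3238.636ms @ 19/2 + 511.364ms (3/2)
14. 3750.0ms @ 11 + 340.909ms (1)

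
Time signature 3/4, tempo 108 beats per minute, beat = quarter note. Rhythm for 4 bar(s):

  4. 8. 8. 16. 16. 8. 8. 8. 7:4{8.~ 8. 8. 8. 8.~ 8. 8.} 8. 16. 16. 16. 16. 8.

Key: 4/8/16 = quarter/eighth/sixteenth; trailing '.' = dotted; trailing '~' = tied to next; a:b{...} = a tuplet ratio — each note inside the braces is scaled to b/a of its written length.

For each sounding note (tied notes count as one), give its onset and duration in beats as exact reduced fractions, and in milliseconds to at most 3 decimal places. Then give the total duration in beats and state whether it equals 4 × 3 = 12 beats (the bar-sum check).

1) 0.0ms=0b +833.333ms=3/2b
2) 833.333ms=3/2b +416.667ms=3/4b
3) 1250.0ms=9/4b +416.667ms=3/4b
4) 1666.667ms=3b +208.333ms=3/8b
5) 1875.0ms=27/8b +208.333ms=3/8b
6) 2083.333ms=15/4b +416.667ms=3/4b
7) 2500.0ms=9/2b +416.667ms=3/4b
8) 2916.667ms=21/4b +416.667ms=3/4b
9) 3333.333ms=6b +476.19ms=6/7b
10) 3809.524ms=48/7b +238.095ms=3/7b
11) 4047.619ms=51/7b +238.095ms=3/7b
12) 4285.714ms=54/7b +476.19ms=6/7b
13) 4761.905ms=60/7b +238.095ms=3/7b
14) 5000.0ms=9b +416.667ms=3/4b
15) 5416.667ms=39/4b +208.333ms=3/8b
16) 5625.0ms=81/8b +208.333ms=3/8b
17) 5833.333ms=21/2b +208.333ms=3/8b
18) 6041.667ms=87/8b +208.333ms=3/8b
19) 6250.0ms=45/4b +416.667ms=3/4b
Σ=12b of 12 (108bpm 3/4) — PASS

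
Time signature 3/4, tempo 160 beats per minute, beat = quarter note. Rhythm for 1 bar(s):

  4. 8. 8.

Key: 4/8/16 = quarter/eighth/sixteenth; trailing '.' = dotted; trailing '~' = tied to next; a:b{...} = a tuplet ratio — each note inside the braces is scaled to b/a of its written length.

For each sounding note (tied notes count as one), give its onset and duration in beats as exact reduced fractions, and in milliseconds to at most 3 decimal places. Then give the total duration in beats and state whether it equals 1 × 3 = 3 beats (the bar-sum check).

1) 0.0ms=0b +562.5ms=3/2b
2) 562.5ms=3/2b +281.25ms=3/4b
3) 843.75ms=9/4b +281.25ms=3/4b
Σ=3b of 3 (160bpm 3/4) — PASS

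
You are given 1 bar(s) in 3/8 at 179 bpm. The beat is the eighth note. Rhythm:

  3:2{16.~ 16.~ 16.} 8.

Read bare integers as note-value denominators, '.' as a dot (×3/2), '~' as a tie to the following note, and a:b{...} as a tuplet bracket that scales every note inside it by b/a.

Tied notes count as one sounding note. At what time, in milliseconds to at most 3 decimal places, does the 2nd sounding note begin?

note 2 onset = 3/2b = 502.793ms

1. 0.0ms @ 0 + 502.793ms (3/2)
2. 502.793ms @ 3/2 + 502.793ms (3/2)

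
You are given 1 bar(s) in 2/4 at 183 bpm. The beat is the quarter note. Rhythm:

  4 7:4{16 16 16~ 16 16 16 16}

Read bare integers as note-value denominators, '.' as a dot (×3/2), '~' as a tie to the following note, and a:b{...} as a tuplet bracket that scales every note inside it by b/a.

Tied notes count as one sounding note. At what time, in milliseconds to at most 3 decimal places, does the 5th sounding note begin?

note 5 onset = 11/7b = 515.222ms

1. 0.0ms @ 0 + 327.869ms (1)
2. 327.869ms @ 1 + 46.838ms (1/7)
3. 374.707ms @ 8/7 + 46.838ms (1/7)
4. 421.546ms @ 9/7 + 93.677ms (2/7)
5. 515.222ms @ 11/7 + 46.838ms (1/7)
6. 562.061ms @ 12/7 + 46.838ms (1/7)
7. 608.899ms @ 13/7 + 46.838ms (1/7)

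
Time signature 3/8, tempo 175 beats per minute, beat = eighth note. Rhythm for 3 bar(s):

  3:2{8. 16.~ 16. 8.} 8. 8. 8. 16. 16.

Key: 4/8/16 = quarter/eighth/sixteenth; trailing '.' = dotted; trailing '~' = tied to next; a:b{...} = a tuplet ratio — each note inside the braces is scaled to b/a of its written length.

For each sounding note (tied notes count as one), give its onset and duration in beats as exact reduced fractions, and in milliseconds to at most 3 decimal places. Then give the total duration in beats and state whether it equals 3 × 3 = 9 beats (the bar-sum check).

1) 0.0ms=0b +342.857ms=1b
2) 342.857ms=1b +342.857ms=1b
3) 685.714ms=2b +342.857ms=1b
4) 1028.571ms=3b +514.286ms=3/2b
5) 1542.857ms=9/2b +514.286ms=3/2b
6) 2057.143ms=6b +514.286ms=3/2b
7) 2571.429ms=15/2b +257.143ms=3/4b
8) 2828.571ms=33/4b +257.143ms=3/4b
Σ=9b of 9 (175bpm 3/8) — PASS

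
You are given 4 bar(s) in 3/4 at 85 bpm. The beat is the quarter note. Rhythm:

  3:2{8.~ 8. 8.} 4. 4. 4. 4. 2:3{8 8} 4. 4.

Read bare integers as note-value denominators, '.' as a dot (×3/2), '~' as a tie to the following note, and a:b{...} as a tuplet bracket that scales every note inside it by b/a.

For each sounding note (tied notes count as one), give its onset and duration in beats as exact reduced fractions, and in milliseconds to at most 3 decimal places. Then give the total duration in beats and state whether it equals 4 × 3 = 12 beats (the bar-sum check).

1) 0.0ms=0b +705.882ms=1b
2) 705.882ms=1b +352.941ms=1/2b
3) 1058.824ms=3/2b +1058.824ms=3/2b
4) 2117.647ms=3b +1058.824ms=3/2b
5) 3176.471ms=9/2b +1058.824ms=3/2b
6) 4235.294ms=6b +1058.824ms=3/2b
7) 5294.118ms=15/2b +529.412ms=3/4b
8) 5823.529ms=33/4b +529.412ms=3/4b
9) 6352.941ms=9b +1058.824ms=3/2b
10) 7411.765ms=21/2b +1058.824ms=3/2b
Σ=12b of 12 (85bpm 3/4) — PASS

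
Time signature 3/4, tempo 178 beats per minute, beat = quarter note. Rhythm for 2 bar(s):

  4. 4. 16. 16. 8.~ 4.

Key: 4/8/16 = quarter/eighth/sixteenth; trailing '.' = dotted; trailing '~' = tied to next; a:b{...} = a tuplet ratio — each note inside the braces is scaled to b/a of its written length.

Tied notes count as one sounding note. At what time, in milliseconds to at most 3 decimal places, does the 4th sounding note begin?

1. 0.0ms @ 0 + 505.618ms (3/2)
2. 505.618ms @ 3/2 + 505.618ms (3/2)
3. 1011.236ms @ 3 + 126.404ms (3/8)
4. 1137.64ms @ 27/8 + 126.404ms (3/8)
5. 1264.045ms @ 15/4 + 758.427ms (9/4)

note 4 onset = 27/8b = 1137.64ms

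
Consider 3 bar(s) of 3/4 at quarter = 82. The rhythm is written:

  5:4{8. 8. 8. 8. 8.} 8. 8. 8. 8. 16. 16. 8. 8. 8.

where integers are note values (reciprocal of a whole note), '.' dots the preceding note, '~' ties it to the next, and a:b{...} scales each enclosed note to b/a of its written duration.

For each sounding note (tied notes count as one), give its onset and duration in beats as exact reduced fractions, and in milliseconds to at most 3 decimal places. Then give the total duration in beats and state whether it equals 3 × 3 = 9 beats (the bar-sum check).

1) 0.0ms=0b +439.024ms=3/5b
2) 439.024ms=3/5b +439.024ms=3/5b
3) 878.049ms=6/5b +439.024ms=3/5b
4) 1317.073ms=9/5b +439.024ms=3/5b
5) 1756.098ms=12/5b +439.024ms=3/5b
6) 2195.122ms=3b +548.78ms=3/4b
7) 2743.902ms=15/4b +548.78ms=3/4b
8) 3292.683ms=9/2b +548.78ms=3/4b
9) 3841.463ms=21/4b +548.78ms=3/4b
10) 4390.244ms=6b +274.39ms=3/8b
11) 4664.634ms=51/8b +274.39ms=3/8b
12) 4939.024ms=27/4b +548.78ms=3/4b
13) 5487.805ms=15/2b +548.78ms=3/4b
14) 6036.585ms=33/4b +548.78ms=3/4b
Σ=9b of 9 (82bpm 3/4) — PASS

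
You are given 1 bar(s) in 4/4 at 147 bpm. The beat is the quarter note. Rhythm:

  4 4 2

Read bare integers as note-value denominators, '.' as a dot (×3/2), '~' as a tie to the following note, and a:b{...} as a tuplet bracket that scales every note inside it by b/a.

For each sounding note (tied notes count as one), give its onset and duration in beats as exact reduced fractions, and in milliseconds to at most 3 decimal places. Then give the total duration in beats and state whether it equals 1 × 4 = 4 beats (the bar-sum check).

1) 0.0ms=0b +408.163ms=1b
2) 408.163ms=1b +408.163ms=1b
3) 816.327ms=2b +816.327ms=2b
Σ=4b of 4 (147bpm 4/4) — PASS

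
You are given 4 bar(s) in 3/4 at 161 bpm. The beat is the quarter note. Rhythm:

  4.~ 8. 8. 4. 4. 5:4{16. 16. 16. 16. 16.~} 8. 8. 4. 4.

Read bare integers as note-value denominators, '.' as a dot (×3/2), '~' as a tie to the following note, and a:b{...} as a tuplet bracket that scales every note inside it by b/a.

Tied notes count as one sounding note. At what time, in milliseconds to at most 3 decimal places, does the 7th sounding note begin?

note 7 onset = 33/5b = 2459.627ms

1. 0.0ms @ 0 + 838.509ms (9/4)
2. 838.509ms @ 9/4 + 279.503ms (3/4)
3. 1118.012ms @ 3 + 559.006ms (3/2)
4. 1677.019ms @ 9/2 + 559.006ms (3/2)
5. 2236.025ms @ 6 + 111.801ms (3/10)
6. 2347.826ms @ 63/10 + 111.801ms (3/10)
7. 2459.627ms @ 33/5 + 111.801ms (3/10)
8. 2571.429ms @ 69/10 + 111.801ms (3/10)
9. 2683.23ms @ 36/5 + 391.304ms (21/20)
10. 3074.534ms @ 33/4 + 279.503ms (3/4)
11. 3354.037ms @ 9 + 559.006ms (3/2)
12. 3913.043ms @ 21/2 + 559.006ms (3/2)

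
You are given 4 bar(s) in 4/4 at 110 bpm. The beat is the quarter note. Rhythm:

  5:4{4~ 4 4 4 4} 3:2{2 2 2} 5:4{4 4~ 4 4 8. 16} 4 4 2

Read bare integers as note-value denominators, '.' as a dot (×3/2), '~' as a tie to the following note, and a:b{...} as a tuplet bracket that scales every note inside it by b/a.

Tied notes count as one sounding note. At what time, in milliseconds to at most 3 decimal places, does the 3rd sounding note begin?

note 3 onset = 12/5b = 1309.091ms

1. 0.0ms @ 0 + 872.727ms (8/5)
2. 872.727ms @ 8/5 + 436.364ms (4/5)
3. 1309.091ms @ 12/5 + 436.364ms (4/5)
4. 1745.455ms @ 16/5 + 436.364ms (4/5)
5. 2181.818ms @ 4 + 727.273ms (4/3)
6. 2909.091ms @ 16/3 + 727.273ms (4/3)
7. 3636.364ms @ 20/3 + 727.273ms (4/3)
8. 4363.636ms @ 8 + 436.364ms (4/5)
9. 4800.0ms @ 44/5 + 872.727ms (8/5)
10. 5672.727ms @ 52/5 + 436.364ms (4/5)
11. 6109.091ms @ 56/5 + 327.273ms (3/5)
12. 6436.364ms @ 59/5 + 109.091ms (1/5)
13. 6545.455ms @ 12 + 545.455ms (1)
14. 7090.909ms @ 13 + 545.455ms (1)
15. 7636.364ms @ 14 + 1090.909ms (2)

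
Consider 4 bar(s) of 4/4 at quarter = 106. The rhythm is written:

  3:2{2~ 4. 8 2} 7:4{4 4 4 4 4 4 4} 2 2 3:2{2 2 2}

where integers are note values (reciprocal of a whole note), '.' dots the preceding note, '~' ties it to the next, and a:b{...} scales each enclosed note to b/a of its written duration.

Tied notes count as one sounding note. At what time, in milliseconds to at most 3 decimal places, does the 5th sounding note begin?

note 5 onset = 32/7b = 2587.601ms

1. 0.0ms @ 0 + 1320.755ms (7/3)
2. 1320.755ms @ 7/3 + 188.679ms (1/3)
3. 1509.434ms @ 8/3 + 754.717ms (4/3)
4. 2264.151ms @ 4 + 323.45ms (4/7)
5. 2587.601ms @ 32/7 + 323.45ms (4/7)
6. 2911.051ms @ 36/7 + 323.45ms (4/7)
7. 3234.501ms @ 40/7 + 323.45ms (4/7)
8. 3557.951ms @ 44/7 + 323.45ms (4/7)
9. 3881.402ms @ 48/7 + 323.45ms (4/7)
10. 4204.852ms @ 52/7 + 323.45ms (4/7)
11. 4528.302ms @ 8 + 1132.075ms (2)
12. 5660.377ms @ 10 + 1132.075ms (2)
13. 6792.453ms @ 12 + 754.717ms (4/3)
14. 7547.17ms @ 40/3 + 754.717ms (4/3)
15. 8301.887ms @ 44/3 + 754.717ms (4/3)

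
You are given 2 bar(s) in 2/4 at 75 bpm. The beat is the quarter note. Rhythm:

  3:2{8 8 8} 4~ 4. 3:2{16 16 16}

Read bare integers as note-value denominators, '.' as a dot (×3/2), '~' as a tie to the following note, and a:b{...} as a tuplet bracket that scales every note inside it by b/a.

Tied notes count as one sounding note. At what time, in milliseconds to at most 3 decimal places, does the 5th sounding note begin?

1. 0.0ms @ 0 + 266.667ms (1/3)
2. 266.667ms @ 1/3 + 266.667ms (1/3)
3. 533.333ms @ 2/3 + 266.667ms (1/3)
4. 800.0ms @ 1 + 2000.0ms (5/2)
5. 2800.0ms @ 7/2 + 133.333ms (1/6)
6. 2933.333ms @ 11/3 + 133.333ms (1/6)
7. 3066.667ms @ 23/6 + 133.333ms (1/6)

note 5 onset = 7/2b = 2800.0ms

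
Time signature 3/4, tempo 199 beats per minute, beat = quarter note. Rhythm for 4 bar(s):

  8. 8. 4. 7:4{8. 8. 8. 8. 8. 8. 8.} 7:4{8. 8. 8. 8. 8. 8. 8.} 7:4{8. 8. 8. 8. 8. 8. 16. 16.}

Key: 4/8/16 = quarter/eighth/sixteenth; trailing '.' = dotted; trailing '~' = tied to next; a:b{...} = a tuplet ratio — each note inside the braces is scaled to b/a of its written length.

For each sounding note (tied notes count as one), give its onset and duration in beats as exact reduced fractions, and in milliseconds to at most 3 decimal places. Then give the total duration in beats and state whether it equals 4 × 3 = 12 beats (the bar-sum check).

1) 0.0ms=0b +226.131ms=3/4b
2) 226.131ms=3/4b +226.131ms=3/4b
3) 452.261ms=3/2b +452.261ms=3/2b
4) 904.523ms=3b +129.218ms=3/7b
5) 1033.74ms=24/7b +129.218ms=3/7b
6) 1162.958ms=27/7b +129.218ms=3/7b
7) 1292.175ms=30/7b +129.218ms=3/7b
8) 1421.393ms=33/7b +129.218ms=3/7b
9) 1550.61ms=36/7b +129.218ms=3/7b
10) 1679.828ms=39/7b +129.218ms=3/7b
11) 1809.045ms=6b +129.218ms=3/7b
12) 1938.263ms=45/7b +129.218ms=3/7b
13) 2067.48ms=48/7b +129.218ms=3/7b
14) 2196.698ms=51/7b +129.218ms=3/7b
15) 2325.915ms=54/7b +129.218ms=3/7b
16) 2455.133ms=57/7b +129.218ms=3/7b
17) 2584.35ms=60/7b +129.218ms=3/7b
18) 2713.568ms=9b +129.218ms=3/7b
19) 2842.785ms=66/7b +129.218ms=3/7b
20) 2972.003ms=69/7b +129.218ms=3/7b
21) 3101.22ms=72/7b +129.218ms=3/7b
22) 3230.438ms=75/7b +129.218ms=3/7b
23) 3359.655ms=78/7b +129.218ms=3/7b
24) 3488.873ms=81/7b +64.609ms=3/14b
25) 3553.482ms=165/14b +64.609ms=3/14b
Σ=12b of 12 (199bpm 3/4) — PASS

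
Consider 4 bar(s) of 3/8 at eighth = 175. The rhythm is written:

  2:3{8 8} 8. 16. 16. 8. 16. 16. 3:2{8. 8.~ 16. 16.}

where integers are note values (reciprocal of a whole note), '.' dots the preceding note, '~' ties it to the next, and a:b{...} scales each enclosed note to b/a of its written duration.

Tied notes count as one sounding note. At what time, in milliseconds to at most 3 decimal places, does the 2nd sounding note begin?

1. 0.0ms @ 0 + 514.286ms (3/2)
2. 514.286ms @ 3/2 + 514.286ms (3/2)
3. 1028.571ms @ 3 + 514.286ms (3/2)
4. 1542.857ms @ 9/2 + 257.143ms (3/4)
5. 1800.0ms @ 21/4 + 257.143ms (3/4)
6. 2057.143ms @ 6 + 514.286ms (3/2)
7. 2571.429ms @ 15/2 + 257.143ms (3/4)
8. 2828.571ms @ 33/4 + 257.143ms (3/4)
9. 3085.714ms @ 9 + 342.857ms (1)
10. 3428.571ms @ 10 + 514.286ms (3/2)
11. 3942.857ms @ 23/2 + 171.429ms (1/2)

note 2 onset = 3/2b = 514.286ms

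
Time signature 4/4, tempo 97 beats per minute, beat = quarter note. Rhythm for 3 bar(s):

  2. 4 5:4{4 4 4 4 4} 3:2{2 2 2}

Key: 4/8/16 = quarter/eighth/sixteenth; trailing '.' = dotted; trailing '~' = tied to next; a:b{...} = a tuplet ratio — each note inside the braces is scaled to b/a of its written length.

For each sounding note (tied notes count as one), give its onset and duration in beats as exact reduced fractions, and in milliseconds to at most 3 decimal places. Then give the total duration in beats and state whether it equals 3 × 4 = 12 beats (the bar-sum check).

1) 0.0ms=0b +1855.67ms=3b
2) 1855.67ms=3b +618.557ms=1b
3) 2474.227ms=4b +494.845ms=4/5b
4) 2969.072ms=24/5b +494.845ms=4/5b
5) 3463.918ms=28/5b +494.845ms=4/5b
6) 3958.763ms=32/5b +494.845ms=4/5b
7) 4453.608ms=36/5b +494.845ms=4/5b
8) 4948.454ms=8b +824.742ms=4/3b
9) 5773.196ms=28/3b +824.742ms=4/3b
10) 6597.938ms=32/3b +824.742ms=4/3b
Σ=12b of 12 (97bpm 4/4) — PASS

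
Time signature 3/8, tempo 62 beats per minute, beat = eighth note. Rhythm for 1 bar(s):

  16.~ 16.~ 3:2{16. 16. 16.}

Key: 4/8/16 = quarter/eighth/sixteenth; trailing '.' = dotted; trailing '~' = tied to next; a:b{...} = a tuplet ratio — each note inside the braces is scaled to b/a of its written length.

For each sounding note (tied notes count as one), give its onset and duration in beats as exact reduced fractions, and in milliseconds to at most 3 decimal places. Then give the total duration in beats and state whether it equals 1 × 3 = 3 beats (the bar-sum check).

1) 0.0ms=0b +1935.484ms=2b
2) 1935.484ms=2b +483.871ms=1/2b
3) 2419.355ms=5/2b +483.871ms=1/2b
Σ=3b of 3 (62bpm 3/8) — PASS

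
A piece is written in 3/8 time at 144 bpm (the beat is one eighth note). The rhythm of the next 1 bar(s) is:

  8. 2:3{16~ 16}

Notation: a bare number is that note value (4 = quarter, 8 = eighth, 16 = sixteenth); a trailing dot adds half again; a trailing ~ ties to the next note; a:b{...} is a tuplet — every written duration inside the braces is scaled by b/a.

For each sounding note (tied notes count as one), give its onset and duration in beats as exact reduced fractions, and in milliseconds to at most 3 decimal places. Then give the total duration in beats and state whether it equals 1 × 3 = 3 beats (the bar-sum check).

1) 0.0ms=0b +625.0ms=3/2b
2) 625.0ms=3/2b +625.0ms=3/2b
Σ=3b of 3 (144bpm 3/8) — PASS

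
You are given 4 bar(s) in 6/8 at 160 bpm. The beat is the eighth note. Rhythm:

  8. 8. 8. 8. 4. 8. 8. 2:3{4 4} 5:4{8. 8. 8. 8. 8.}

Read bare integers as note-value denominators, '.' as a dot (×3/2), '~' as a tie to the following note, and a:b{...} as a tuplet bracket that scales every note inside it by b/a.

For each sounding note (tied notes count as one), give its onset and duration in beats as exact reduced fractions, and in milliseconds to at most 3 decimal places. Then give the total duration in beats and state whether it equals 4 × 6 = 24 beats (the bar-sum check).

1) 0.0ms=0b +562.5ms=3/2b
2) 562.5ms=3/2b +562.5ms=3/2b
3) 1125.0ms=3b +562.5ms=3/2b
4) 1687.5ms=9/2b +562.5ms=3/2b
5) 2250.0ms=6b +1125.0ms=3b
6) 3375.0ms=9b +562.5ms=3/2b
7) 3937.5ms=21/2b +562.5ms=3/2b
8) 4500.0ms=12b +1125.0ms=3b
9) 5625.0ms=15b +1125.0ms=3b
10) 6750.0ms=18b +450.0ms=6/5b
11) 7200.0ms=96/5b +450.0ms=6/5b
12) 7650.0ms=102/5b +450.0ms=6/5b
13) 8100.0ms=108/5b +450.0ms=6/5b
14) 8550.0ms=114/5b +450.0ms=6/5b
Σ=24b of 24 (160bpm 6/8) — PASS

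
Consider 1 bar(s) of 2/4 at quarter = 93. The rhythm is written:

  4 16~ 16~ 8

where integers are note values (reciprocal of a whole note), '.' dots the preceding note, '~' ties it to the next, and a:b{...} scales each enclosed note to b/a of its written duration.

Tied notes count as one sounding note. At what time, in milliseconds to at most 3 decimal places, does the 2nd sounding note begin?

note 2 onset = 1b = 645.161ms

1. 0.0ms @ 0 + 645.161ms (1)
2. 645.161ms @ 1 + 645.161ms (1)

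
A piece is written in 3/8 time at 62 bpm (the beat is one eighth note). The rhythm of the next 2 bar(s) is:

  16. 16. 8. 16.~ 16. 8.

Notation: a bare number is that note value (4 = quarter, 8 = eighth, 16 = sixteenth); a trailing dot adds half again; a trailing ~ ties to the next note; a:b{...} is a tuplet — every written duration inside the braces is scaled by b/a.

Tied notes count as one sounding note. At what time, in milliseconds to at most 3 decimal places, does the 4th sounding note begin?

note 4 onset = 3b = 2903.226ms

1. 0.0ms @ 0 + 725.806ms (3/4)
2. 725.806ms @ 3/4 + 725.806ms (3/4)
3. 1451.613ms @ 3/2 + 1451.613ms (3/2)
4. 2903.226ms @ 3 + 1451.613ms (3/2)
5. 4354.839ms @ 9/2 + 1451.613ms (3/2)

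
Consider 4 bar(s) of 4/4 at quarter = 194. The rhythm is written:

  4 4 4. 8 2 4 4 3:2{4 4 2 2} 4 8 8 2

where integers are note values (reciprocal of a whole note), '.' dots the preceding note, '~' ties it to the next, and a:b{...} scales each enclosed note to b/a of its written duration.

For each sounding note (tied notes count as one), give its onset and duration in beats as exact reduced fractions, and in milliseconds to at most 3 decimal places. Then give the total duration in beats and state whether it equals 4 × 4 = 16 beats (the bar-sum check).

1) 0.0ms=0b +309.278ms=1b
2) 309.278ms=1b +309.278ms=1b
3) 618.557ms=2b +463.918ms=3/2b
4) 1082.474ms=7/2b +154.639ms=1/2b
5) 1237.113ms=4b +618.557ms=2b
6) 1855.67ms=6b +309.278ms=1b
7) 2164.948ms=7b +309.278ms=1b
8) 2474.227ms=8b +206.186ms=2/3b
9) 2680.412ms=26/3b +206.186ms=2/3b
10) 2886.598ms=28/3b +412.371ms=4/3b
11) 3298.969ms=32/3b +412.371ms=4/3b
12) 3711.34ms=12b +309.278ms=1b
13) 4020.619ms=13b +154.639ms=1/2b
14) 4175.258ms=27/2b +154.639ms=1/2b
15) 4329.897ms=14b +618.557ms=2b
Σ=16b of 16 (194bpm 4/4) — PASS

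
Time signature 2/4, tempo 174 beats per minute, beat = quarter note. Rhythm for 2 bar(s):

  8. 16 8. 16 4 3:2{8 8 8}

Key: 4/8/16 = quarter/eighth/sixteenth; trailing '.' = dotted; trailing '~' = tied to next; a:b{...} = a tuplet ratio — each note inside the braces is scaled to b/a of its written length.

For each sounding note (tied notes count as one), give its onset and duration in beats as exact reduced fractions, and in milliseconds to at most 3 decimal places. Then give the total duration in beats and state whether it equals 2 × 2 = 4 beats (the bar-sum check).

1) 0.0ms=0b +258.621ms=3/4b
2) 258.621ms=3/4b +86.207ms=1/4b
3) 344.828ms=1b +258.621ms=3/4b
4) 603.448ms=7/4b +86.207ms=1/4b
5) 689.655ms=2b +344.828ms=1b
6) 1034.483ms=3b +114.943ms=1/3b
7) 1149.425ms=10/3b +114.943ms=1/3b
8) 1264.368ms=11/3b +114.943ms=1/3b
Σ=4b of 4 (174bpm 2/4) — PASS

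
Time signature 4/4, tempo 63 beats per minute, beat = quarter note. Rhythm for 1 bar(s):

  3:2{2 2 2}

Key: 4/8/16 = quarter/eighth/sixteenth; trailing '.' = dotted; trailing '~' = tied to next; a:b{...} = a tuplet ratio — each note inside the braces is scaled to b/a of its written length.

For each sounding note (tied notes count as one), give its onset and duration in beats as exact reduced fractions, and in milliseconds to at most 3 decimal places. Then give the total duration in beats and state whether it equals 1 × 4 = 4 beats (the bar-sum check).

1) 0.0ms=0b +1269.841ms=4/3b
2) 1269.841ms=4/3b +1269.841ms=4/3b
3) 2539.683ms=8/3b +1269.841ms=4/3b
Σ=4b of 4 (63bpm 4/4) — PASS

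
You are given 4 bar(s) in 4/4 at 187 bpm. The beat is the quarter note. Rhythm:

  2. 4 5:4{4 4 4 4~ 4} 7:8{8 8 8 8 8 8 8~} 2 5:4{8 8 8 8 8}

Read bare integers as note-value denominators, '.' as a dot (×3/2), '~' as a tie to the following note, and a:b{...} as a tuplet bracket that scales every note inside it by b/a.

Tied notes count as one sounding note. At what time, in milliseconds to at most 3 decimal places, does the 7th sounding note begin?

note 7 onset = 8b = 2566.845ms

1. 0.0ms @ 0 + 962.567ms (3)
2. 962.567ms @ 3 + 320.856ms (1)
3. 1283.422ms @ 4 + 256.684ms (4/5)
4. 1540.107ms @ 24/5 + 256.684ms (4/5)
5. 1796.791ms @ 28/5 + 256.684ms (4/5)
6. 2053.476ms @ 32/5 + 513.369ms (8/5)
7. 2566.845ms @ 8 + 183.346ms (4/7)
8. 2750.191ms @ 60/7 + 183.346ms (4/7)
9. 2933.537ms @ 64/7 + 183.346ms (4/7)
10. 3116.883ms @ 68/7 + 183.346ms (4/7)
11. 3300.229ms @ 72/7 + 183.346ms (4/7)
12. 3483.575ms @ 76/7 + 183.346ms (4/7)
13. 3666.921ms @ 80/7 + 825.057ms (18/7)
14. 4491.979ms @ 14 + 128.342ms (2/5)
15. 4620.321ms @ 72/5 + 128.342ms (2/5)
16. 4748.663ms @ 74/5 + 128.342ms (2/5)
17. 4877.005ms @ 76/5 + 128.342ms (2/5)
18. 5005.348ms @ 78/5 + 128.342ms (2/5)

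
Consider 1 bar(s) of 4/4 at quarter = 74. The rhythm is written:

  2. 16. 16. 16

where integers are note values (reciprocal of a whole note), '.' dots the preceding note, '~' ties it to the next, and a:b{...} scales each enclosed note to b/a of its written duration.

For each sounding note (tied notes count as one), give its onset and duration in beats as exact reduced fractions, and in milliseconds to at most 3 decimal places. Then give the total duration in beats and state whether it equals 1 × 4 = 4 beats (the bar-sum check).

1) 0.0ms=0b +2432.432ms=3b
2) 2432.432ms=3b +304.054ms=3/8b
3) 2736.486ms=27/8b +304.054ms=3/8b
4) 3040.541ms=15/4b +202.703ms=1/4b
Σ=4b of 4 (74bpm 4/4) — PASS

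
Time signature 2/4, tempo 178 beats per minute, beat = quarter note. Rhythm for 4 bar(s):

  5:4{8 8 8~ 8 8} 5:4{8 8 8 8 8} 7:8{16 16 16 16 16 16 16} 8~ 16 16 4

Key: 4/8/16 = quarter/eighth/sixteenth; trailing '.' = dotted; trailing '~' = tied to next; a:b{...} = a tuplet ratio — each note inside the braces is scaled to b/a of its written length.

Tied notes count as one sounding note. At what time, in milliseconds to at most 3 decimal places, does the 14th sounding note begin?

1. 0.0ms @ 0 + 134.831ms (2/5)
2. 134.831ms @ 2/5 + 134.831ms (2/5)
3. 269.663ms @ 4/5 + 269.663ms (4/5)
4. 539.326ms @ 8/5 + 134.831ms (2/5)
5. 674.157ms @ 2 + 134.831ms (2/5)
6. 808.989ms @ 12/5 + 134.831ms (2/5)
7. 943.82ms @ 14/5 + 134.831ms (2/5)
8. 1078.652ms @ 16/5 + 134.831ms (2/5)
9. 1213.483ms @ 18/5 + 134.831ms (2/5)
10. 1348.315ms @ 4 + 96.308ms (2/7)
11. 1444.623ms @ 30/7 + 96.308ms (2/7)
12. 1540.931ms @ 32/7 + 96.308ms (2/7)
13. 1637.239ms @ 34/7 + 96.308ms (2/7)
14. 1733.547ms @ 36/7 + 96.308ms (2/7)
15. 1829.856ms @ 38/7 + 96.308ms (2/7)
16. 1926.164ms @ 40/7 + 96.308ms (2/7)
17. 2022.472ms @ 6 + 252.809ms (3/4)
18. 2275.281ms @ 27/4 + 84.27ms (1/4)
19. 2359.551ms @ 7 + 337.079ms (1)

note 14 onset = 36/7b = 1733.547ms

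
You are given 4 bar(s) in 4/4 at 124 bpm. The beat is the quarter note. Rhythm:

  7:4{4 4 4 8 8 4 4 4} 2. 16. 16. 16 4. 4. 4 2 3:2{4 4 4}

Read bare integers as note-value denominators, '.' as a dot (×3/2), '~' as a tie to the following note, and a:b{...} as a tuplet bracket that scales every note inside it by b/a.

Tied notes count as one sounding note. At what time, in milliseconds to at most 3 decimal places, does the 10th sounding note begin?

1. 0.0ms @ 0 + 276.498ms (4/7)
2. 276.498ms @ 4/7 + 276.498ms (4/7)
3. 552.995ms @ 8/7 + 276.498ms (4/7)
4. 829.493ms @ 12/7 + 138.249ms (2/7)
5. 967.742ms @ 2 + 138.249ms (2/7)
6. 1105.991ms @ 16/7 + 276.498ms (4/7)
7. 1382.488ms @ 20/7 + 276.498ms (4/7)
8. 1658.986ms @ 24/7 + 276.498ms (4/7)
9. 1935.484ms @ 4 + 1451.613ms (3)
10. 3387.097ms @ 7 + 181.452ms (3/8)
11. 3568.548ms @ 59/8 + 181.452ms (3/8)
12. 3750.0ms @ 31/4 + 120.968ms (1/4)
13. 3870.968ms @ 8 + 725.806ms (3/2)
14. 4596.774ms @ 19/2 + 725.806ms (3/2)
15. 5322.581ms @ 11 + 483.871ms (1)
16. 5806.452ms @ 12 + 967.742ms (2)
17. 6774.194ms @ 14 + 322.581ms (2/3)
18. 7096.774ms @ 44/3 + 322.581ms (2/3)
19. 7419.355ms @ 46/3 + 322.581ms (2/3)

note 10 onset = 7b = 3387.097ms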